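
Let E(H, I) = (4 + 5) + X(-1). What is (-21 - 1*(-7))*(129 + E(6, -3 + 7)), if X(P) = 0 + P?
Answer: -1918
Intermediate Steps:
X(P) = P
E(H, I) = 8 (E(H, I) = (4 + 5) - 1 = 9 - 1 = 8)
(-21 - 1*(-7))*(129 + E(6, -3 + 7)) = (-21 - 1*(-7))*(129 + 8) = (-21 + 7)*137 = -14*137 = -1918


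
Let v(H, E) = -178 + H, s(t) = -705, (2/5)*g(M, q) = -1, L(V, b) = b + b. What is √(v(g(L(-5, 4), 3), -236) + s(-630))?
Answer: I*√3542/2 ≈ 29.757*I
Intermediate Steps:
L(V, b) = 2*b
g(M, q) = -5/2 (g(M, q) = (5/2)*(-1) = -5/2)
√(v(g(L(-5, 4), 3), -236) + s(-630)) = √((-178 - 5/2) - 705) = √(-361/2 - 705) = √(-1771/2) = I*√3542/2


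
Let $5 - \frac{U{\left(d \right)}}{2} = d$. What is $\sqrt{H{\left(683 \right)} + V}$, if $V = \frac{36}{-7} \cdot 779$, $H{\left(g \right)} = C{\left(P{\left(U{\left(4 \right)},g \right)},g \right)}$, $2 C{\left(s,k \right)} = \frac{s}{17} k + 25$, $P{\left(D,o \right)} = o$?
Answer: $\frac{\sqrt{137736669}}{119} \approx 98.623$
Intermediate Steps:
$U{\left(d \right)} = 10 - 2 d$
$C{\left(s,k \right)} = \frac{25}{2} + \frac{k s}{34}$ ($C{\left(s,k \right)} = \frac{\frac{s}{17} k + 25}{2} = \frac{\frac{k s}{17} + 25}{2} = \frac{25 + \frac{k s}{17}}{2} = \frac{25}{2} + \frac{k s}{34}$)
$H{\left(g \right)} = \frac{25}{2} + \frac{g^{2}}{34}$ ($H{\left(g \right)} = \frac{25}{2} + \frac{g g}{34} = \frac{25}{2} + \frac{g^{2}}{34}$)
$V = - \frac{28044}{7}$ ($V = 36 \left(- \frac{1}{7}\right) 779 = \left(- \frac{36}{7}\right) 779 = - \frac{28044}{7} \approx -4006.3$)
$\sqrt{H{\left(683 \right)} + V} = \sqrt{\left(\frac{25}{2} + \frac{683^{2}}{34}\right) - \frac{28044}{7}} = \sqrt{\left(\frac{25}{2} + \frac{1}{34} \cdot 466489\right) - \frac{28044}{7}} = \sqrt{\left(\frac{25}{2} + \frac{466489}{34}\right) - \frac{28044}{7}} = \sqrt{\frac{233457}{17} - \frac{28044}{7}} = \sqrt{\frac{1157451}{119}} = \frac{\sqrt{137736669}}{119}$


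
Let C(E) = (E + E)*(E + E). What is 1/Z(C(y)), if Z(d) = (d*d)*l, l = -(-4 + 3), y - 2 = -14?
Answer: 1/331776 ≈ 3.0141e-6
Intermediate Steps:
y = -12 (y = 2 - 14 = -12)
l = 1 (l = -1*(-1) = 1)
C(E) = 4*E² (C(E) = (2*E)*(2*E) = 4*E²)
Z(d) = d² (Z(d) = (d*d)*1 = d²*1 = d²)
1/Z(C(y)) = 1/((4*(-12)²)²) = 1/((4*144)²) = 1/(576²) = 1/331776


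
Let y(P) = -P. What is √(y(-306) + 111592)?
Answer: √111898 ≈ 334.51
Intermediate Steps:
√(y(-306) + 111592) = √(-1*(-306) + 111592) = √(306 + 111592) = √111898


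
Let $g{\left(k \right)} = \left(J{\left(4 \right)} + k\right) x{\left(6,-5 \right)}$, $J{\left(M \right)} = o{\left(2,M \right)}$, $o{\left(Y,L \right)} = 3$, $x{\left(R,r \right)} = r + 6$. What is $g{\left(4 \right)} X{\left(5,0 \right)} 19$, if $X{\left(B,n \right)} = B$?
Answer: $665$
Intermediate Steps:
$x{\left(R,r \right)} = 6 + r$
$J{\left(M \right)} = 3$
$g{\left(k \right)} = 3 + k$ ($g{\left(k \right)} = \left(3 + k\right) \left(6 - 5\right) = \left(3 + k\right) 1 = 3 + k$)
$g{\left(4 \right)} X{\left(5,0 \right)} 19 = \left(3 + 4\right) 5 \cdot 19 = 7 \cdot 5 \cdot 19 = 35 \cdot 19 = 665$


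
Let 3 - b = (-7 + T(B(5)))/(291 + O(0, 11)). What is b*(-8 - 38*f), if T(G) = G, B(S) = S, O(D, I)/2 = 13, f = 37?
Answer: -1347542/317 ≈ -4250.9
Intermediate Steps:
O(D, I) = 26 (O(D, I) = 2*13 = 26)
b = 953/317 (b = 3 - (-7 + 5)/(291 + 26) = 3 - (-2)/317 = 3 - 1*(-2/317) = 3 + 2/317 = 953/317 ≈ 3.0063)
b*(-8 - 38*f) = 953*(-8 - 38*37)/317 = 953*(-8 - 1406)/317 = (953/317)*(-1414) = -1347542/317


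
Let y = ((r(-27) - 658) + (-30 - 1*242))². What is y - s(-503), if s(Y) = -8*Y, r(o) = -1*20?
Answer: 898476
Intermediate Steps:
r(o) = -20
y = 902500 (y = ((-20 - 658) + (-30 - 1*242))² = (-678 + (-30 - 242))² = (-678 - 272)² = (-950)² = 902500)
y - s(-503) = 902500 - (-8)*(-503) = 902500 - 1*4024 = 902500 - 4024 = 898476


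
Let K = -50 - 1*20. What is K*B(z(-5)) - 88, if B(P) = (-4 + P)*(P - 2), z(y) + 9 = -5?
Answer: -20248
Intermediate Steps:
K = -70 (K = -50 - 20 = -70)
z(y) = -14 (z(y) = -9 - 5 = -14)
B(P) = (-4 + P)*(-2 + P)
K*B(z(-5)) - 88 = -70*(8 + (-14)² - 6*(-14)) - 88 = -70*(8 + 196 + 84) - 88 = -70*288 - 88 = -20160 - 88 = -20248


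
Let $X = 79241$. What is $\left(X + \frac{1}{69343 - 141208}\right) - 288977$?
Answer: $- \frac{15072677641}{71865} \approx -2.0974 \cdot 10^{5}$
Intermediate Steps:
$\left(X + \frac{1}{69343 - 141208}\right) - 288977 = \left(79241 + \frac{1}{69343 - 141208}\right) - 288977 = \left(79241 + \frac{1}{-71865}\right) - 288977 = \left(79241 - \frac{1}{71865}\right) - 288977 = \frac{5694654464}{71865} - 288977 = - \frac{15072677641}{71865}$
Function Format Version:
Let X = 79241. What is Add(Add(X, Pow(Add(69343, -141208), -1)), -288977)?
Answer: Rational(-15072677641, 71865) ≈ -2.0974e+5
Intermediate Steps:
Add(Add(X, Pow(Add(69343, -141208), -1)), -288977) = Add(Add(79241, Pow(Add(69343, -141208), -1)), -288977) = Add(Add(79241, Pow(-71865, -1)), -288977) = Add(Add(79241, Rational(-1, 71865)), -288977) = Add(Rational(5694654464, 71865), -288977) = Rational(-15072677641, 71865)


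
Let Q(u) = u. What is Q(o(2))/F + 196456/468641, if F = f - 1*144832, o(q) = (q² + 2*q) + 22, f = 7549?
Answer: 8985336606/21445480801 ≈ 0.41898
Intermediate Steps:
o(q) = 22 + q² + 2*q
F = -137283 (F = 7549 - 1*144832 = 7549 - 144832 = -137283)
Q(o(2))/F + 196456/468641 = (22 + 2² + 2*2)/(-137283) + 196456/468641 = (22 + 4 + 4)*(-1/137283) + 196456*(1/468641) = 30*(-1/137283) + 196456/468641 = -10/45761 + 196456/468641 = 8985336606/21445480801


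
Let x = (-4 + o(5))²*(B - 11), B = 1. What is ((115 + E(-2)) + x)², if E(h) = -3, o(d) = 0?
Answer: 2304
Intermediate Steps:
x = -160 (x = (-4 + 0)²*(1 - 11) = (-4)²*(-10) = 16*(-10) = -160)
((115 + E(-2)) + x)² = ((115 - 3) - 160)² = (112 - 160)² = (-48)² = 2304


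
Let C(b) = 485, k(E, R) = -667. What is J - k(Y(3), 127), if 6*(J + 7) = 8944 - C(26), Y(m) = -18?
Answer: 12419/6 ≈ 2069.8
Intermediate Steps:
J = 8417/6 (J = -7 + (8944 - 1*485)/6 = -7 + (8944 - 485)/6 = -7 + (⅙)*8459 = -7 + 8459/6 = 8417/6 ≈ 1402.8)
J - k(Y(3), 127) = 8417/6 - 1*(-667) = 8417/6 + 667 = 12419/6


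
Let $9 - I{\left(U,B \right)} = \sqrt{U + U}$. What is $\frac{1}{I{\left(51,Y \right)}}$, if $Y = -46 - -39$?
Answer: $- \frac{3}{7} - \frac{\sqrt{102}}{21} \approx -0.9095$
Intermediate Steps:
$Y = -7$ ($Y = -46 + 39 = -7$)
$I{\left(U,B \right)} = 9 - \sqrt{2} \sqrt{U}$ ($I{\left(U,B \right)} = 9 - \sqrt{U + U} = 9 - \sqrt{2 U} = 9 - \sqrt{2} \sqrt{U}$)
$\frac{1}{I{\left(51,Y \right)}} = \frac{1}{9 - \sqrt{2} \sqrt{51}} = \frac{1}{9 - \sqrt{102}}$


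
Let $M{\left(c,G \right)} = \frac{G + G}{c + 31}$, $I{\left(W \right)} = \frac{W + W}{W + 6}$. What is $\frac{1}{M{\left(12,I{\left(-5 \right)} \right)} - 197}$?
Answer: $- \frac{43}{8491} \approx -0.0050642$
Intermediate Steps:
$I{\left(W \right)} = \frac{2 W}{6 + W}$
$M{\left(c,G \right)} = \frac{2 G}{31 + c}$
$\frac{1}{M{\left(12,I{\left(-5 \right)} \right)} - 197} = \frac{1}{\frac{2 \cdot 2 \left(-5\right) \frac{1}{6 - 5}}{31 + 12} - 197} = \frac{1}{\frac{2 \cdot 2 \left(-5\right) 1^{-1}}{43} - 197} = \frac{1}{2 \cdot 2 \left(-5\right) 1 \cdot \frac{1}{43} - 197} = \frac{1}{2 \left(-10\right) \frac{1}{43} - 197} = \frac{1}{- \frac{20}{43} - 197} = \frac{1}{- \frac{8491}{43}} = - \frac{43}{8491}$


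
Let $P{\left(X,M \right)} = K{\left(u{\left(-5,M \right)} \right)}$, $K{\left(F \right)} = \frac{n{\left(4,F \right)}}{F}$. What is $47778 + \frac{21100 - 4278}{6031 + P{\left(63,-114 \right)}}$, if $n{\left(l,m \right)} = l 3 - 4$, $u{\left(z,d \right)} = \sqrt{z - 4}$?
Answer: $\frac{15641362115052}{327356713} + \frac{403728 i}{327356713} \approx 47781.0 + 0.0012333 i$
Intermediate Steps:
$u{\left(z,d \right)} = \sqrt{-4 + z}$
$n{\left(l,m \right)} = -4 + 3 l$ ($n{\left(l,m \right)} = 3 l - 4 = -4 + 3 l$)
$K{\left(F \right)} = \frac{8}{F}$ ($K{\left(F \right)} = \frac{-4 + 3 \cdot 4}{F} = \frac{-4 + 12}{F} = \frac{8}{F}$)
$P{\left(X,M \right)} = - \frac{8 i}{3}$ ($P{\left(X,M \right)} = \frac{8}{\sqrt{-4 - 5}} = \frac{8}{\sqrt{-9}} = \frac{8}{3 i} = 8 \left(- \frac{i}{3}\right) = - \frac{8 i}{3}$)
$47778 + \frac{21100 - 4278}{6031 + P{\left(63,-114 \right)}} = 47778 + \frac{21100 - 4278}{6031 - \frac{8 i}{3}} = 47778 + 16822 \frac{9 \left(6031 + \frac{8 i}{3}\right)}{327356713} = 47778 + \frac{151398 \left(6031 + \frac{8 i}{3}\right)}{327356713}$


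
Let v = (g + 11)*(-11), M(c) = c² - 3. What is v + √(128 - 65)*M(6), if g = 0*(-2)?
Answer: -121 + 99*√7 ≈ 140.93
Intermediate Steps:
M(c) = -3 + c²
g = 0
v = -121 (v = (0 + 11)*(-11) = 11*(-11) = -121)
v + √(128 - 65)*M(6) = -121 + √(128 - 65)*(-3 + 6²) = -121 + √63*(-3 + 36) = -121 + (3*√7)*33 = -121 + 99*√7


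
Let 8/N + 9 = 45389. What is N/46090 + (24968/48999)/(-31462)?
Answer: -3263115130831/201523065335421225 ≈ -1.6192e-5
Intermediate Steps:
N = 2/11345 (N = 8/(-9 + 45389) = 8/45380 = 8*(1/45380) = 2/11345 ≈ 0.00017629)
N/46090 + (24968/48999)/(-31462) = (2/11345)/46090 + (24968/48999)/(-31462) = (2/11345)*(1/46090) + (24968*(1/48999))*(-1/31462) = 1/261445525 + (24968/48999)*(-1/31462) = 1/261445525 - 12484/770803269 = -3263115130831/201523065335421225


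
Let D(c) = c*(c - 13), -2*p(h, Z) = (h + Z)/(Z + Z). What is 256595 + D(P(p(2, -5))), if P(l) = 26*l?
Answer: 25666091/100 ≈ 2.5666e+5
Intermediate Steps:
p(h, Z) = -(Z + h)/(4*Z) (p(h, Z) = -(h + Z)/(2*(Z + Z)) = -(Z + h)/(2*(2*Z)) = -(Z + h)*1/(2*Z)/2 = -(Z + h)/(4*Z))
D(c) = c*(-13 + c)
256595 + D(P(p(2, -5))) = 256595 + (26*((¼)*(-1*(-5) - 1*2)/(-5)))*(-13 + 26*((¼)*(-1*(-5) - 1*2)/(-5))) = 256595 + (26*((¼)*(-⅕)*(5 - 2)))*(-13 + 26*((¼)*(-⅕)*(5 - 2))) = 256595 + (26*((¼)*(-⅕)*3))*(-13 + 26*((¼)*(-⅕)*3)) = 256595 + (26*(-3/20))*(-13 + 26*(-3/20)) = 256595 - 39*(-13 - 39/10)/10 = 256595 - 39/10*(-169/10) = 256595 + 6591/100 = 25666091/100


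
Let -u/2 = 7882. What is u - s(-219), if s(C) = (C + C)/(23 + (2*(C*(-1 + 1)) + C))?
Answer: -1545091/98 ≈ -15766.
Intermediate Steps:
u = -15764 (u = -2*7882 = -15764)
s(C) = 2*C/(23 + C) (s(C) = (2*C)/(23 + (2*(C*0) + C)) = (2*C)/(23 + (2*0 + C)) = (2*C)/(23 + (0 + C)) = (2*C)/(23 + C) = 2*C/(23 + C))
u - s(-219) = -15764 - 2*(-219)/(23 - 219) = -15764 - 2*(-219)/(-196) = -15764 - 2*(-219)*(-1)/196 = -15764 - 1*219/98 = -15764 - 219/98 = -1545091/98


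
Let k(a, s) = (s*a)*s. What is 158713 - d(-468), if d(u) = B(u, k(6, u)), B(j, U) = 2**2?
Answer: 158709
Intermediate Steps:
k(a, s) = a*s**2 (k(a, s) = (a*s)*s = a*s**2)
B(j, U) = 4
d(u) = 4
158713 - d(-468) = 158713 - 1*4 = 158713 - 4 = 158709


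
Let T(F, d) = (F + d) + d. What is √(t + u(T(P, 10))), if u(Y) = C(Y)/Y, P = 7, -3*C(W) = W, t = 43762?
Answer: 11*√3255/3 ≈ 209.19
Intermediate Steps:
C(W) = -W/3
T(F, d) = F + 2*d
u(Y) = -⅓ (u(Y) = (-Y/3)/Y = -⅓)
√(t + u(T(P, 10))) = √(43762 - ⅓) = √(131285/3) = 11*√3255/3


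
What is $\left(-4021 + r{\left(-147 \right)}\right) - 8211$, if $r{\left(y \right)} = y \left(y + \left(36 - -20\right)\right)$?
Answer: $1145$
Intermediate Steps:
$r{\left(y \right)} = y \left(56 + y\right)$ ($r{\left(y \right)} = y \left(y + \left(36 + 20\right)\right) = y \left(y + 56\right) = y \left(56 + y\right)$)
$\left(-4021 + r{\left(-147 \right)}\right) - 8211 = \left(-4021 - 147 \left(56 - 147\right)\right) - 8211 = \left(-4021 - -13377\right) - 8211 = \left(-4021 + 13377\right) - 8211 = 9356 - 8211 = 1145$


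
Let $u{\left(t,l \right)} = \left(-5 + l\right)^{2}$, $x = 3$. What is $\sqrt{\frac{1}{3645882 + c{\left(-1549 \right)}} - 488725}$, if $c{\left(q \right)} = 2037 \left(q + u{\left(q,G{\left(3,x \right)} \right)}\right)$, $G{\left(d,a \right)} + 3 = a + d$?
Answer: $\frac{4 i \sqrt{93792453942398}}{55413} \approx 699.09 i$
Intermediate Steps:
$G{\left(d,a \right)} = -3 + a + d$ ($G{\left(d,a \right)} = -3 + \left(a + d\right) = -3 + a + d$)
$c{\left(q \right)} = 8148 + 2037 q$ ($c{\left(q \right)} = 2037 \left(q + \left(-5 + \left(-3 + 3 + 3\right)\right)^{2}\right) = 2037 \left(q + \left(-5 + 3\right)^{2}\right) = 2037 \left(q + \left(-2\right)^{2}\right) = 2037 \left(q + 4\right) = 2037 \left(4 + q\right) = 8148 + 2037 q$)
$\sqrt{\frac{1}{3645882 + c{\left(-1549 \right)}} - 488725} = \sqrt{\frac{1}{3645882 + \left(8148 + 2037 \left(-1549\right)\right)} - 488725} = \sqrt{\frac{1}{3645882 + \left(8148 - 3155313\right)} - 488725} = \sqrt{\frac{1}{3645882 - 3147165} - 488725} = \sqrt{\frac{1}{498717} - 488725} = \sqrt{- \frac{243735465824}{498717}} = \frac{4 i \sqrt{93792453942398}}{55413}$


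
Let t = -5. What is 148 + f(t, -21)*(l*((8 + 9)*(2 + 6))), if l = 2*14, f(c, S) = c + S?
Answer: -98860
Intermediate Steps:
f(c, S) = S + c
l = 28
148 + f(t, -21)*(l*((8 + 9)*(2 + 6))) = 148 + (-21 - 5)*(28*((8 + 9)*(2 + 6))) = 148 - 728*17*8 = 148 - 728*136 = 148 - 26*3808 = 148 - 99008 = -98860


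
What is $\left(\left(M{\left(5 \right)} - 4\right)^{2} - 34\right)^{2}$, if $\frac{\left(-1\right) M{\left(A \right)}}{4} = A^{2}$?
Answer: $116251524$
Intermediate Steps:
$M{\left(A \right)} = - 4 A^{2}$
$\left(\left(M{\left(5 \right)} - 4\right)^{2} - 34\right)^{2} = \left(\left(- 4 \cdot 5^{2} - 4\right)^{2} - 34\right)^{2} = \left(\left(\left(-4\right) 25 - 4\right)^{2} - 34\right)^{2} = \left(\left(-100 - 4\right)^{2} - 34\right)^{2} = \left(\left(-104\right)^{2} - 34\right)^{2} = \left(10816 - 34\right)^{2} = 10782^{2} = 116251524$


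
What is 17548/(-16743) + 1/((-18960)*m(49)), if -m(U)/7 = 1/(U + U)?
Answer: -18470871/17635960 ≈ -1.0473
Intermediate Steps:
m(U) = -7/(2*U) (m(U) = -7/(U + U) = -7*1/(2*U) = -7/(2*U))
17548/(-16743) + 1/((-18960)*m(49)) = 17548/(-16743) + 1/((-18960)*((-7/2/49))) = 17548*(-1/16743) - 1/(18960*((-7/2*1/49))) = -17548/16743 - 1/(18960*(-1/14)) = -17548/16743 - 1/18960*(-14) = -17548/16743 + 7/9480 = -18470871/17635960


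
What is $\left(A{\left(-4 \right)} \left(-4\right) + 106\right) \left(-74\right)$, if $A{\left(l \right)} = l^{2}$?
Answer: $-3108$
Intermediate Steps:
$\left(A{\left(-4 \right)} \left(-4\right) + 106\right) \left(-74\right) = \left(\left(-4\right)^{2} \left(-4\right) + 106\right) \left(-74\right) = \left(16 \left(-4\right) + 106\right) \left(-74\right) = \left(-64 + 106\right) \left(-74\right) = 42 \left(-74\right) = -3108$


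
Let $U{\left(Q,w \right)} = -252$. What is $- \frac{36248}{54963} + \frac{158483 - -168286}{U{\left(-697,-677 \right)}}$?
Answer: $- \frac{10134991}{7812} \approx -1297.4$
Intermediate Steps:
$- \frac{36248}{54963} + \frac{158483 - -168286}{U{\left(-697,-677 \right)}} = - \frac{36248}{54963} + \frac{158483 - -168286}{-252} = \left(-36248\right) \frac{1}{54963} + \left(158483 + 168286\right) \left(- \frac{1}{252}\right) = - \frac{184}{279} + 326769 \left(- \frac{1}{252}\right) = - \frac{184}{279} - \frac{108923}{84} = - \frac{10134991}{7812}$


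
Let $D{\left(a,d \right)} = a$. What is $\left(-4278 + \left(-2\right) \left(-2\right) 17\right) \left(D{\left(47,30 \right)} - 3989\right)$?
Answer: $16595820$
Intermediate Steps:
$\left(-4278 + \left(-2\right) \left(-2\right) 17\right) \left(D{\left(47,30 \right)} - 3989\right) = \left(-4278 + \left(-2\right) \left(-2\right) 17\right) \left(47 - 3989\right) = \left(-4278 + 4 \cdot 17\right) \left(-3942\right) = \left(-4278 + 68\right) \left(-3942\right) = \left(-4210\right) \left(-3942\right) = 16595820$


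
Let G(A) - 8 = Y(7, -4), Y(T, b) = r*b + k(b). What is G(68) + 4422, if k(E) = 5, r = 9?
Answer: 4399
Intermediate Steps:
Y(T, b) = 5 + 9*b (Y(T, b) = 9*b + 5 = 5 + 9*b)
G(A) = -23 (G(A) = 8 + (5 + 9*(-4)) = 8 + (5 - 36) = 8 - 31 = -23)
G(68) + 4422 = -23 + 4422 = 4399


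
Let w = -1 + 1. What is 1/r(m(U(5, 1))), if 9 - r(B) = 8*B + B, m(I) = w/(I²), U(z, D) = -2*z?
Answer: ⅑ ≈ 0.11111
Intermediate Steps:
w = 0
m(I) = 0 (m(I) = 0/(I²) = 0/I² = 0)
r(B) = 9 - 9*B (r(B) = 9 - (8*B + B) = 9 - 9*B)
1/r(m(U(5, 1))) = 1/(9 - 9*0) = 1/(9 + 0) = 1/9 = ⅑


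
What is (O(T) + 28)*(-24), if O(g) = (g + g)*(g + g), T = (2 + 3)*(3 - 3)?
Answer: -672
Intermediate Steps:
T = 0 (T = 5*0 = 0)
O(g) = 4*g**2 (O(g) = (2*g)*(2*g) = 4*g**2)
(O(T) + 28)*(-24) = (4*0**2 + 28)*(-24) = (4*0 + 28)*(-24) = (0 + 28)*(-24) = 28*(-24) = -672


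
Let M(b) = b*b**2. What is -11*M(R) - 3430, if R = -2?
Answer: -3342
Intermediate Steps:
M(b) = b**3
-11*M(R) - 3430 = -11*(-2)**3 - 3430 = -11*(-8) - 3430 = 88 - 3430 = -3342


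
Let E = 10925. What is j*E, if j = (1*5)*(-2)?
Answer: -109250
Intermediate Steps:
j = -10 (j = 5*(-2) = -10)
j*E = -10*10925 = -109250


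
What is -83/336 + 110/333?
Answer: 3107/37296 ≈ 0.083307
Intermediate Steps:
-83/336 + 110/333 = 3107/37296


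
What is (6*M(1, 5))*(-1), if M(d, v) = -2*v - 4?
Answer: 84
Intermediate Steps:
M(d, v) = -4 - 2*v
(6*M(1, 5))*(-1) = (6*(-4 - 2*5))*(-1) = (6*(-4 - 10))*(-1) = (6*(-14))*(-1) = -84*(-1) = 84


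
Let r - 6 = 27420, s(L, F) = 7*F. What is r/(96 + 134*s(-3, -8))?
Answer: -13713/3704 ≈ -3.7022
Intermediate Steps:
r = 27426 (r = 6 + 27420 = 27426)
r/(96 + 134*s(-3, -8)) = 27426/(96 + 134*(7*(-8))) = 27426/(96 + 134*(-56)) = 27426/(96 - 7504) = 27426/(-7408) = 27426*(-1/7408) = -13713/3704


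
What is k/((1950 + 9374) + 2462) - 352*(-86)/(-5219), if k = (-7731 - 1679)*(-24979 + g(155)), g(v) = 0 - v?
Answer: 616966633034/35974567 ≈ 17150.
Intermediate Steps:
g(v) = -v
k = 236510940 (k = (-7731 - 1679)*(-24979 - 1*155) = -9410*(-24979 - 155) = -9410*(-25134) = 236510940)
k/((1950 + 9374) + 2462) - 352*(-86)/(-5219) = 236510940/((1950 + 9374) + 2462) - 352*(-86)/(-5219) = 236510940/(11324 + 2462) + 30272*(-1/5219) = 236510940/13786 - 30272/5219 = 236510940*(1/13786) - 30272/5219 = 118255470/6893 - 30272/5219 = 616966633034/35974567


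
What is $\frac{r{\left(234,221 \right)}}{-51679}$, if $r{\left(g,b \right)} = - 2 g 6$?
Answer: $\frac{2808}{51679} \approx 0.054335$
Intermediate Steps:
$r{\left(g,b \right)} = - 12 g$
$\frac{r{\left(234,221 \right)}}{-51679} = \frac{\left(-12\right) 234}{-51679} = \left(-2808\right) \left(- \frac{1}{51679}\right) = \frac{2808}{51679}$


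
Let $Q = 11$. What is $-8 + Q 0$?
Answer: $-8$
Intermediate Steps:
$-8 + Q 0 = -8 + 11 \cdot 0 = -8 + 0 = -8$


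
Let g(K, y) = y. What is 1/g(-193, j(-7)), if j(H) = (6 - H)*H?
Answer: -1/91 ≈ -0.010989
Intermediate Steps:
j(H) = H*(6 - H)
1/g(-193, j(-7)) = 1/(-7*(6 - 1*(-7))) = 1/(-7*(6 + 7)) = 1/(-7*13) = 1/(-91) = -1/91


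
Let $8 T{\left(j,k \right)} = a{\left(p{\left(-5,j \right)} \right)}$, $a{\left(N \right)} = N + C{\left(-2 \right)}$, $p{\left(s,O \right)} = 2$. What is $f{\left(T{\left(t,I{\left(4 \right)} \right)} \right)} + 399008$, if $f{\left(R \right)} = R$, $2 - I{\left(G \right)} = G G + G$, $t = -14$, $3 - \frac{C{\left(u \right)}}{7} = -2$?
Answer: $\frac{3192101}{8} \approx 3.9901 \cdot 10^{5}$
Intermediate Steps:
$C{\left(u \right)} = 35$ ($C{\left(u \right)} = 21 - -14 = 21 + 14 = 35$)
$a{\left(N \right)} = 35 + N$ ($a{\left(N \right)} = N + 35 = 35 + N$)
$I{\left(G \right)} = 2 - G - G^{2}$ ($I{\left(G \right)} = 2 - \left(G G + G\right) = 2 - \left(G^{2} + G\right) = 2 - \left(G + G^{2}\right) = 2 - G - G^{2}$)
$T{\left(j,k \right)} = \frac{37}{8}$ ($T{\left(j,k \right)} = \frac{35 + 2}{8} = \frac{1}{8} \cdot 37 = \frac{37}{8}$)
$f{\left(T{\left(t,I{\left(4 \right)} \right)} \right)} + 399008 = \frac{37}{8} + 399008 = \frac{3192101}{8}$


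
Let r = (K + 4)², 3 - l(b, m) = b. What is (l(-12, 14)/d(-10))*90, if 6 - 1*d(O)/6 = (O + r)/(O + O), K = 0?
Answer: 250/7 ≈ 35.714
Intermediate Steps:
l(b, m) = 3 - b
r = 16 (r = (0 + 4)² = 4² = 16)
d(O) = 36 - 3*(16 + O)/O (d(O) = 36 - 6*(O + 16)/(O + O) = 36 - 6*(16 + O)/(2*O) = 36 - 6*(16 + O)*1/(2*O) = 36 - 3*(16 + O)/O)
(l(-12, 14)/d(-10))*90 = ((3 - 1*(-12))/(33 - 48/(-10)))*90 = ((3 + 12)/(33 - 48*(-⅒)))*90 = (15/(33 + 24/5))*90 = (15/(189/5))*90 = ((5/189)*15)*90 = (25/63)*90 = 250/7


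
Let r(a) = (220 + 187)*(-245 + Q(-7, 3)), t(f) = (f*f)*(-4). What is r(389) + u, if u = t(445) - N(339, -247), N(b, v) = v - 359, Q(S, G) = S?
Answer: -894058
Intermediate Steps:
t(f) = -4*f² (t(f) = f²*(-4) = -4*f²)
N(b, v) = -359 + v
r(a) = -102564 (r(a) = (220 + 187)*(-245 - 7) = 407*(-252) = -102564)
u = -791494 (u = -4*445² - (-359 - 247) = -4*198025 - 1*(-606) = -792100 + 606 = -791494)
r(389) + u = -102564 - 791494 = -894058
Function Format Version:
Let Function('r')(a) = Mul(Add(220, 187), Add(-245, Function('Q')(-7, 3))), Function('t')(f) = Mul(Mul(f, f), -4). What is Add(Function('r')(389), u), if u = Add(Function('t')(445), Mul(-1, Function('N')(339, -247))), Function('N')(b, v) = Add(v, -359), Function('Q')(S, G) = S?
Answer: -894058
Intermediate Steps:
Function('t')(f) = Mul(-4, Pow(f, 2)) (Function('t')(f) = Mul(Pow(f, 2), -4) = Mul(-4, Pow(f, 2)))
Function('N')(b, v) = Add(-359, v)
Function('r')(a) = -102564 (Function('r')(a) = Mul(Add(220, 187), Add(-245, -7)) = Mul(407, -252) = -102564)
u = -791494 (u = Add(Mul(-4, Pow(445, 2)), Mul(-1, Add(-359, -247))) = Add(Mul(-4, 198025), Mul(-1, -606)) = Add(-792100, 606) = -791494)
Add(Function('r')(389), u) = Add(-102564, -791494) = -894058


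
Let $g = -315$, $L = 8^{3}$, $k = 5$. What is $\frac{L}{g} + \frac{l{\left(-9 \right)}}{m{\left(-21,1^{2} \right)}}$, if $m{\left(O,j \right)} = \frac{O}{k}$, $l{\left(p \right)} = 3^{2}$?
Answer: $- \frac{1187}{315} \approx -3.7683$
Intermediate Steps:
$l{\left(p \right)} = 9$
$L = 512$
$m{\left(O,j \right)} = \frac{O}{5}$
$\frac{L}{g} + \frac{l{\left(-9 \right)}}{m{\left(-21,1^{2} \right)}} = \frac{512}{-315} + \frac{9}{\frac{1}{5} \left(-21\right)} = 512 \left(- \frac{1}{315}\right) + \frac{9}{- \frac{21}{5}} = - \frac{512}{315} + 9 \left(- \frac{5}{21}\right) = - \frac{512}{315} - \frac{15}{7} = - \frac{1187}{315}$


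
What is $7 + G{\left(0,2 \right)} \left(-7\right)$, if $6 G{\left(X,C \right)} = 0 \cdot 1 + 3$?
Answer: $\frac{7}{2} \approx 3.5$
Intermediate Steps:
$G{\left(X,C \right)} = \frac{1}{2}$ ($G{\left(X,C \right)} = \frac{0 \cdot 1 + 3}{6} = \frac{0 + 3}{6} = \frac{1}{6} \cdot 3 = \frac{1}{2}$)
$7 + G{\left(0,2 \right)} \left(-7\right) = 7 + \frac{1}{2} \left(-7\right) = 7 - \frac{7}{2} = \frac{7}{2}$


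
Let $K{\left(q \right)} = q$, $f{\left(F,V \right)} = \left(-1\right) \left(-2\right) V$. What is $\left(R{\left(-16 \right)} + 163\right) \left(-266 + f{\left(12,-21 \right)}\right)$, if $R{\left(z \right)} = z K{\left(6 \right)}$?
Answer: $-20636$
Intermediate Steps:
$f{\left(F,V \right)} = 2 V$
$R{\left(z \right)} = 6 z$ ($R{\left(z \right)} = z 6 = 6 z$)
$\left(R{\left(-16 \right)} + 163\right) \left(-266 + f{\left(12,-21 \right)}\right) = \left(6 \left(-16\right) + 163\right) \left(-266 + 2 \left(-21\right)\right) = \left(-96 + 163\right) \left(-266 - 42\right) = 67 \left(-308\right) = -20636$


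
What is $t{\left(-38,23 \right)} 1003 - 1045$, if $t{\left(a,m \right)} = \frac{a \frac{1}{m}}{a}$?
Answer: $- \frac{23032}{23} \approx -1001.4$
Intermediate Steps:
$t{\left(a,m \right)} = \frac{1}{m}$
$t{\left(-38,23 \right)} 1003 - 1045 = \frac{1}{23} \cdot 1003 - 1045 = \frac{1003}{23} - 1045 = - \frac{23032}{23}$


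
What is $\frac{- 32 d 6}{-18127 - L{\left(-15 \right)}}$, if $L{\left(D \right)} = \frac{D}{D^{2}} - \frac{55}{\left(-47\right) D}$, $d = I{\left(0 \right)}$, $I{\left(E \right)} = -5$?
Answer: $- \frac{75200}{1419937} \approx -0.05296$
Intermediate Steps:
$d = -5$
$L{\left(D \right)} = \frac{102}{47 D}$ ($L{\left(D \right)} = \frac{D}{D^{2}} - 55 \left(- \frac{1}{47 D}\right) = \frac{1}{D} + \frac{55}{47 D} = \frac{102}{47 D}$)
$\frac{- 32 d 6}{-18127 - L{\left(-15 \right)}} = \frac{\left(-32\right) \left(-5\right) 6}{-18127 - \frac{102}{47 \left(-15\right)}} = \frac{160 \cdot 6}{-18127 - \frac{102}{47} \left(- \frac{1}{15}\right)} = \frac{960}{-18127 - - \frac{34}{235}} = \frac{960}{-18127 + \frac{34}{235}} = \frac{960}{- \frac{4259811}{235}} = 960 \left(- \frac{235}{4259811}\right) = - \frac{75200}{1419937}$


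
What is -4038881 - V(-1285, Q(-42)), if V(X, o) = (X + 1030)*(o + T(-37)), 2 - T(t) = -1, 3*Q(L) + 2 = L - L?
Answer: -4038286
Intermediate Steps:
Q(L) = -2/3 (Q(L) = -2/3 + (L - L)/3 = -2/3 + (1/3)*0 = -2/3 + 0 = -2/3)
T(t) = 3 (T(t) = 2 - 1*(-1) = 2 + 1 = 3)
V(X, o) = (3 + o)*(1030 + X) (V(X, o) = (X + 1030)*(o + 3) = (1030 + X)*(3 + o) = (3 + o)*(1030 + X))
-4038881 - V(-1285, Q(-42)) = -4038881 - (3090 + 3*(-1285) + 1030*(-2/3) - 1285*(-2/3)) = -4038881 - (3090 - 3855 - 2060/3 + 2570/3) = -4038881 - 1*(-595) = -4038881 + 595 = -4038286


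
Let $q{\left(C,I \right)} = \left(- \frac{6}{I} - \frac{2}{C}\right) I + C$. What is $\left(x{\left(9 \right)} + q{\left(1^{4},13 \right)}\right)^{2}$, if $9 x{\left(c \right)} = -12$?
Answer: $\frac{9409}{9} \approx 1045.4$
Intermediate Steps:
$x{\left(c \right)} = - \frac{4}{3}$ ($x{\left(c \right)} = \frac{1}{9} \left(-12\right) = - \frac{4}{3}$)
$q{\left(C,I \right)} = C + I \left(- \frac{6}{I} - \frac{2}{C}\right)$ ($q{\left(C,I \right)} = I \left(- \frac{6}{I} - \frac{2}{C}\right) + C = C + I \left(- \frac{6}{I} - \frac{2}{C}\right)$)
$\left(x{\left(9 \right)} + q{\left(1^{4},13 \right)}\right)^{2} = \left(- \frac{4}{3} - \left(6 - 1 + 26\right)\right)^{2} = \left(- \frac{4}{3} - \left(5 + 26\right)\right)^{2} = \left(- \frac{4}{3} - 31\right)^{2} = \left(- \frac{97}{3}\right)^{2} = \frac{9409}{9}$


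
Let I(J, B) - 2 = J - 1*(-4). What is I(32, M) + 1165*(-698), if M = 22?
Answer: -813132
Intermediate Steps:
I(J, B) = 6 + J (I(J, B) = 2 + (J - 1*(-4)) = 2 + (J + 4) = 2 + (4 + J) = 6 + J)
I(32, M) + 1165*(-698) = (6 + 32) + 1165*(-698) = 38 - 813170 = -813132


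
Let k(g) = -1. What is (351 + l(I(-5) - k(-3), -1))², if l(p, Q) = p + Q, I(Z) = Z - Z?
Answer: 123201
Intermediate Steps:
I(Z) = 0
l(p, Q) = Q + p
(351 + l(I(-5) - k(-3), -1))² = (351 + (-1 + (0 - 1*(-1))))² = (351 + (-1 + (0 + 1)))² = (351 + (-1 + 1))² = (351 + 0)² = 351² = 123201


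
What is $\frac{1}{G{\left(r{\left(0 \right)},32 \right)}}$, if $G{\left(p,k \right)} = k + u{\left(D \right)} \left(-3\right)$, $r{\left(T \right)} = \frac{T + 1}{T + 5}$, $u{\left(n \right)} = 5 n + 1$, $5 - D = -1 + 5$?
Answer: $\frac{1}{14} \approx 0.071429$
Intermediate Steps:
$D = 1$ ($D = 5 - \left(-1 + 5\right) = 5 - 4 = 1$)
$u{\left(n \right)} = 1 + 5 n$
$r{\left(T \right)} = \frac{1 + T}{5 + T}$
$G{\left(p,k \right)} = -18 + k$ ($G{\left(p,k \right)} = k + \left(1 + 5 \cdot 1\right) \left(-3\right) = k + \left(1 + 5\right) \left(-3\right) = k + 6 \left(-3\right) = k - 18 = -18 + k$)
$\frac{1}{G{\left(r{\left(0 \right)},32 \right)}} = \frac{1}{-18 + 32} = \frac{1}{14}$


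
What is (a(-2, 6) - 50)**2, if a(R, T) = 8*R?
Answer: 4356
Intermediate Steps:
(a(-2, 6) - 50)**2 = (8*(-2) - 50)**2 = (-16 - 50)**2 = (-66)**2 = 4356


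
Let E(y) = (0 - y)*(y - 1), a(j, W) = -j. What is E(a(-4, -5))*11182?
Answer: -134184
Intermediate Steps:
E(y) = -y*(-1 + y) (E(y) = (-y)*(-1 + y) = -y*(-1 + y))
E(a(-4, -5))*11182 = ((-1*(-4))*(1 - (-1)*(-4)))*11182 = (4*(1 - 1*4))*11182 = (4*(1 - 4))*11182 = (4*(-3))*11182 = -12*11182 = -134184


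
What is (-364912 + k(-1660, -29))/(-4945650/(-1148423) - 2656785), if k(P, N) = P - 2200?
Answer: 141168748852/1017036018135 ≈ 0.13880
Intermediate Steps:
k(P, N) = -2200 + P
(-364912 + k(-1660, -29))/(-4945650/(-1148423) - 2656785) = (-364912 + (-2200 - 1660))/(-4945650/(-1148423) - 2656785) = (-364912 - 3860)/(-4945650*(-1/1148423) - 2656785) = -368772/(4945650/1148423 - 2656785) = -368772/(-3051108054405/1148423) = -368772*(-1148423/3051108054405) = 141168748852/1017036018135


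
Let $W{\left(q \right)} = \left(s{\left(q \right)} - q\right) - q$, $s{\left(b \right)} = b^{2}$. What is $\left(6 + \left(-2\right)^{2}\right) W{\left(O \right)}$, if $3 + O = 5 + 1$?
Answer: $30$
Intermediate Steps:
$O = 3$ ($O = -3 + \left(5 + 1\right) = -3 + 6 = 3$)
$W{\left(q \right)} = q^{2} - 2 q$ ($W{\left(q \right)} = \left(q^{2} - q\right) - q = q^{2} - 2 q$)
$\left(6 + \left(-2\right)^{2}\right) W{\left(O \right)} = \left(6 + \left(-2\right)^{2}\right) 3 \left(-2 + 3\right) = \left(6 + 4\right) 3 \cdot 1 = 10 \cdot 3 = 30$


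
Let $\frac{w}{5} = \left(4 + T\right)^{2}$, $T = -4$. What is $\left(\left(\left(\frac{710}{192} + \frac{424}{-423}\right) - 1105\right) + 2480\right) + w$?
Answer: $\frac{18648487}{13536} \approx 1377.7$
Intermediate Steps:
$w = 0$ ($w = 5 \left(4 - 4\right)^{2} = 5 \cdot 0^{2} = 5 \cdot 0 = 0$)
$\left(\left(\left(\frac{710}{192} + \frac{424}{-423}\right) - 1105\right) + 2480\right) + w = \left(\left(\left(\frac{710}{192} + \frac{424}{-423}\right) - 1105\right) + 2480\right) + 0 = \left(\left(\left(710 \cdot \frac{1}{192} + 424 \left(- \frac{1}{423}\right)\right) - 1105\right) + 2480\right) + 0 = \left(\left(\left(\frac{355}{96} - \frac{424}{423}\right) - 1105\right) + 2480\right) + 0 = \left(\left(\frac{36487}{13536} - 1105\right) + 2480\right) + 0 = \left(- \frac{14920793}{13536} + 2480\right) + 0 = \frac{18648487}{13536} + 0 = \frac{18648487}{13536}$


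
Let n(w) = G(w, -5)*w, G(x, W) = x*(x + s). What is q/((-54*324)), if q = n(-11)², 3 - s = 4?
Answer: -29282/243 ≈ -120.50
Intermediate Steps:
s = -1 (s = 3 - 1*4 = 3 - 4 = -1)
G(x, W) = x*(-1 + x) (G(x, W) = x*(x - 1) = x*(-1 + x))
n(w) = w²*(-1 + w) (n(w) = (w*(-1 + w))*w = w²*(-1 + w))
q = 2108304 (q = ((-11)²*(-1 - 11))² = (121*(-12))² = (-1452)² = 2108304)
q/((-54*324)) = 2108304/((-54*324)) = 2108304/(-17496) = 2108304*(-1/17496) = -29282/243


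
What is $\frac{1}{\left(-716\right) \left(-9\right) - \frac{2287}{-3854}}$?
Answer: $\frac{3854}{24837463} \approx 0.00015517$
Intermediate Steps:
$\frac{1}{\left(-716\right) \left(-9\right) - \frac{2287}{-3854}} = \frac{1}{6444 - - \frac{2287}{3854}} = \frac{1}{6444 + \frac{2287}{3854}} = \frac{1}{\frac{24837463}{3854}} = \frac{3854}{24837463}$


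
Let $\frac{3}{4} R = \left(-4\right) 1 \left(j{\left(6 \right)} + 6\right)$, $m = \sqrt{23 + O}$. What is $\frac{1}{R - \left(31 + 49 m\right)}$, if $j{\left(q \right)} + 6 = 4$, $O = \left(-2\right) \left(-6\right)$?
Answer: $\frac{471}{731666} - \frac{441 \sqrt{35}}{731666} \approx -0.0029221$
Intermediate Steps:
$O = 12$
$j{\left(q \right)} = -2$ ($j{\left(q \right)} = -6 + 4 = -2$)
$m = \sqrt{35}$ ($m = \sqrt{23 + 12} = \sqrt{35} \approx 5.9161$)
$R = - \frac{64}{3}$ ($R = \frac{4 \left(-4\right) 1 \left(-2 + 6\right)}{3} = \frac{4 \left(\left(-4\right) 4\right)}{3} = \frac{4}{3} \left(-16\right) = - \frac{64}{3} \approx -21.333$)
$\frac{1}{R - \left(31 + 49 m\right)} = \frac{1}{- \frac{64}{3} - \left(31 + 49 \sqrt{35}\right)} = \frac{1}{- \frac{157}{3} - 49 \sqrt{35}}$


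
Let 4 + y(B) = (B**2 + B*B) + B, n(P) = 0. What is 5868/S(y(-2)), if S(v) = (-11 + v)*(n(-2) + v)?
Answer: -326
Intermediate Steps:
y(B) = -4 + B + 2*B**2 (y(B) = -4 + ((B**2 + B*B) + B) = -4 + ((B**2 + B**2) + B) = -4 + (2*B**2 + B) = -4 + (B + 2*B**2) = -4 + B + 2*B**2)
S(v) = v*(-11 + v) (S(v) = (-11 + v)*(0 + v) = (-11 + v)*v = v*(-11 + v))
5868/S(y(-2)) = 5868/(((-4 - 2 + 2*(-2)**2)*(-11 + (-4 - 2 + 2*(-2)**2)))) = 5868/(((-4 - 2 + 2*4)*(-11 + (-4 - 2 + 2*4)))) = 5868/(((-4 - 2 + 8)*(-11 + (-4 - 2 + 8)))) = 5868/((2*(-11 + 2))) = 5868/((2*(-9))) = 5868/(-18) = 5868*(-1/18) = -326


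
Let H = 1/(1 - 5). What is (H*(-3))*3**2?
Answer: 27/4 ≈ 6.7500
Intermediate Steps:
H = -1/4 (H = 1/(-4) = -1/4 ≈ -0.25000)
(H*(-3))*3**2 = -1/4*(-3)*3**2 = (3/4)*9 = 27/4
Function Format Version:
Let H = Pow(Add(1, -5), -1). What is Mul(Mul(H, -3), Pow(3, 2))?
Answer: Rational(27, 4) ≈ 6.7500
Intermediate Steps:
H = Rational(-1, 4) (H = Pow(-4, -1) = Rational(-1, 4) ≈ -0.25000)
Mul(Mul(H, -3), Pow(3, 2)) = Mul(Mul(Rational(-1, 4), -3), Pow(3, 2)) = Mul(Rational(3, 4), 9) = Rational(27, 4)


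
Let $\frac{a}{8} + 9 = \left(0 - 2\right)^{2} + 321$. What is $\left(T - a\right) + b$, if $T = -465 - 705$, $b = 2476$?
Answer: $-1222$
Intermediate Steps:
$T = -1170$
$a = 2528$ ($a = -72 + 8 \left(\left(0 - 2\right)^{2} + 321\right) = -72 + 8 \left(\left(-2\right)^{2} + 321\right) = -72 + 8 \left(4 + 321\right) = -72 + 8 \cdot 325 = -72 + 2600 = 2528$)
$\left(T - a\right) + b = \left(-1170 - 2528\right) + 2476 = -3698 + 2476 = -1222$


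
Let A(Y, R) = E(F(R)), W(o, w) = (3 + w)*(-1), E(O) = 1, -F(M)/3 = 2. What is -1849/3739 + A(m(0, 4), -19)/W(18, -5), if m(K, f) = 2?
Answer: 41/7478 ≈ 0.0054827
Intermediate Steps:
F(M) = -6 (F(M) = -3*2 = -6)
W(o, w) = -3 - w
A(Y, R) = 1
-1849/3739 + A(m(0, 4), -19)/W(18, -5) = -1849/3739 + 1/(-3 - 1*(-5)) = -1849*1/3739 + 1/(-3 + 5) = -1849/3739 + 1/2 = 41/7478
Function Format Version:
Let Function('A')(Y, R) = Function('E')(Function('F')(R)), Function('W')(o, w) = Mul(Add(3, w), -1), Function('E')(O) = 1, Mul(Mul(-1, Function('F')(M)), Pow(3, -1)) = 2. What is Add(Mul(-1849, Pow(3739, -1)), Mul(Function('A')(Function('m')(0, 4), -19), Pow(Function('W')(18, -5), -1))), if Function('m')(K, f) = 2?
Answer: Rational(41, 7478) ≈ 0.0054827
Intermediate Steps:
Function('F')(M) = -6 (Function('F')(M) = Mul(-3, 2) = -6)
Function('W')(o, w) = Add(-3, Mul(-1, w))
Function('A')(Y, R) = 1
Add(Mul(-1849, Pow(3739, -1)), Mul(Function('A')(Function('m')(0, 4), -19), Pow(Function('W')(18, -5), -1))) = Add(Mul(-1849, Pow(3739, -1)), Mul(1, Pow(Add(-3, Mul(-1, -5)), -1))) = Add(Mul(-1849, Rational(1, 3739)), Mul(1, Pow(Add(-3, 5), -1))) = Add(Rational(-1849, 3739), Mul(1, Pow(2, -1))) = Add(Rational(-1849, 3739), Mul(1, Rational(1, 2))) = Add(Rational(-1849, 3739), Rational(1, 2)) = Rational(41, 7478)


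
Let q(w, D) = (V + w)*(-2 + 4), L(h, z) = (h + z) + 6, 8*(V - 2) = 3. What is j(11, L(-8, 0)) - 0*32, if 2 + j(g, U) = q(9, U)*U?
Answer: -95/2 ≈ -47.500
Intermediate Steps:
V = 19/8 (V = 2 + (1/8)*3 = 2 + 3/8 = 19/8 ≈ 2.3750)
L(h, z) = 6 + h + z
q(w, D) = 19/4 + 2*w (q(w, D) = (19/8 + w)*(-2 + 4) = (19/8 + w)*2 = 19/4 + 2*w)
j(g, U) = -2 + 91*U/4 (j(g, U) = -2 + (19/4 + 2*9)*U = -2 + (19/4 + 18)*U = -2 + 91*U/4)
j(11, L(-8, 0)) - 0*32 = (-2 + 91*(6 - 8 + 0)/4) - 0*32 = (-2 + (91/4)*(-2)) - 1*0 = (-2 - 91/2) + 0 = -95/2 + 0 = -95/2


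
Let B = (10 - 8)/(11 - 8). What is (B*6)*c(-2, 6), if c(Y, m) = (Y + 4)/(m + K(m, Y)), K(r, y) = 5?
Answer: 8/11 ≈ 0.72727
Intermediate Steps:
c(Y, m) = (4 + Y)/(5 + m) (c(Y, m) = (Y + 4)/(m + 5) = (4 + Y)/(5 + m))
B = ⅔ (B = 2/3 = 2*(⅓) = ⅔ ≈ 0.66667)
(B*6)*c(-2, 6) = ((⅔)*6)*((4 - 2)/(5 + 6)) = 4*(2/11) = 8/11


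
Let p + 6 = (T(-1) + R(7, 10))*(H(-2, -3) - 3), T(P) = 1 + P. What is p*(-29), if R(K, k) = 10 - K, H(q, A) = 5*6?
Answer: -2175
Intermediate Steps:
H(q, A) = 30
p = 75 (p = -6 + ((1 - 1) + (10 - 1*7))*(30 - 3) = -6 + (0 + (10 - 7))*27 = -6 + (0 + 3)*27 = -6 + 3*27 = -6 + 81 = 75)
p*(-29) = 75*(-29) = -2175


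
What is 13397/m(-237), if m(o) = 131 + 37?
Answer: 13397/168 ≈ 79.744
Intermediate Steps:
m(o) = 168
13397/m(-237) = 13397/168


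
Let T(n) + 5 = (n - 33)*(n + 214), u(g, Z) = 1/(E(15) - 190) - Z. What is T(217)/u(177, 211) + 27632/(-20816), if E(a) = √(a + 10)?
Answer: -6384498329/16928612 ≈ -377.14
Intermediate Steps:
E(a) = √(10 + a)
u(g, Z) = -1/185 - Z (u(g, Z) = 1/(√(10 + 15) - 190) - Z = 1/(√25 - 190) - Z = 1/(5 - 190) - Z = 1/(-185) - Z = -1/185 - Z)
T(n) = -5 + (-33 + n)*(214 + n) (T(n) = -5 + (n - 33)*(n + 214) = -5 + (-33 + n)*(214 + n))
T(217)/u(177, 211) + 27632/(-20816) = (-7067 + 217² + 181*217)/(-1/185 - 1*211) + 27632/(-20816) = (-7067 + 47089 + 39277)/(-1/185 - 211) + 27632*(-1/20816) = 79299/(-39036/185) - 1727/1301 = 79299*(-185/39036) - 1727/1301 = -4890105/13012 - 1727/1301 = -6384498329/16928612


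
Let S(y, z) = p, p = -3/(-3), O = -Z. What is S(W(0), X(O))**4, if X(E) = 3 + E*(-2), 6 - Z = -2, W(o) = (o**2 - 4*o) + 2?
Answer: 1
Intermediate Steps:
W(o) = 2 + o**2 - 4*o
Z = 8 (Z = 6 - 1*(-2) = 6 + 2 = 8)
O = -8 (O = -1*8 = -8)
X(E) = 3 - 2*E
p = 1 (p = -3*(-1/3) = 1)
S(y, z) = 1
S(W(0), X(O))**4 = 1**4 = 1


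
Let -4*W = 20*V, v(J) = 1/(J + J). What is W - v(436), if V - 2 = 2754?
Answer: -12016161/872 ≈ -13780.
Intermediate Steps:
V = 2756 (V = 2 + 2754 = 2756)
v(J) = 1/(2*J)
W = -13780 (W = -5*2756 = -¼*55120 = -13780)
W - v(436) = -13780 - 1/(2*436) = -13780 - 1*1/872 = -13780 - 1/872 = -12016161/872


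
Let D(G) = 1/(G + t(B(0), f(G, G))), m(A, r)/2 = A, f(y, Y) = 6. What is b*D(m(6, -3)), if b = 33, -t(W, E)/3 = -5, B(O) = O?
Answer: 11/9 ≈ 1.2222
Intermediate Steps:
m(A, r) = 2*A
t(W, E) = 15 (t(W, E) = -3*(-5) = 15)
D(G) = 1/(15 + G) (D(G) = 1/(G + 15) = 1/(15 + G))
b*D(m(6, -3)) = 33/(15 + 2*6) = 33/(15 + 12) = 33/27 = 33*(1/27) = 11/9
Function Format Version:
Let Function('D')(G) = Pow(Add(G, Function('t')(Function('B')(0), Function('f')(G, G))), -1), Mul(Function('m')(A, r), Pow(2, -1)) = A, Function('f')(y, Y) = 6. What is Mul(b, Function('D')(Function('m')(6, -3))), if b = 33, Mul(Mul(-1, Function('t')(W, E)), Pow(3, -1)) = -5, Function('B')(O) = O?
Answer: Rational(11, 9) ≈ 1.2222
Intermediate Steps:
Function('m')(A, r) = Mul(2, A)
Function('t')(W, E) = 15 (Function('t')(W, E) = Mul(-3, -5) = 15)
Function('D')(G) = Pow(Add(15, G), -1) (Function('D')(G) = Pow(Add(G, 15), -1) = Pow(Add(15, G), -1))
Mul(b, Function('D')(Function('m')(6, -3))) = Mul(33, Pow(Add(15, Mul(2, 6)), -1)) = Mul(33, Pow(Add(15, 12), -1)) = Mul(33, Pow(27, -1)) = Mul(33, Rational(1, 27)) = Rational(11, 9)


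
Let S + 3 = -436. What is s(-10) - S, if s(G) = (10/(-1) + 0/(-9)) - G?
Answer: 439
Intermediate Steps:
S = -439 (S = -3 - 436 = -439)
s(G) = -10 - G (s(G) = (10*(-1) + 0*(-1/9)) - G = (-10 + 0) - G = -10 - G)
s(-10) - S = (-10 - 1*(-10)) - 1*(-439) = (-10 + 10) + 439 = 0 + 439 = 439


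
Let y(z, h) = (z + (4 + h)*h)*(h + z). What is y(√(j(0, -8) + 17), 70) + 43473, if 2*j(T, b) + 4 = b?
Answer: 406084 + 5250*√11 ≈ 4.2350e+5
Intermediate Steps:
j(T, b) = -2 + b/2
y(z, h) = (h + z)*(z + h*(4 + h)) (y(z, h) = (z + h*(4 + h))*(h + z) = (h + z)*(z + h*(4 + h)))
y(√(j(0, -8) + 17), 70) + 43473 = (70³ + (√((-2 + (½)*(-8)) + 17))² + 4*70² + √((-2 + (½)*(-8)) + 17)*70² + 5*70*√((-2 + (½)*(-8)) + 17)) + 43473 = (343000 + (√((-2 - 4) + 17))² + 4*4900 + √((-2 - 4) + 17)*4900 + 5*70*√((-2 - 4) + 17)) + 43473 = (343000 + (√(-6 + 17))² + 19600 + √(-6 + 17)*4900 + 5*70*√(-6 + 17)) + 43473 = (343000 + (√11)² + 19600 + √11*4900 + 5*70*√11) + 43473 = (343000 + 11 + 19600 + 4900*√11 + 350*√11) + 43473 = (362611 + 5250*√11) + 43473 = 406084 + 5250*√11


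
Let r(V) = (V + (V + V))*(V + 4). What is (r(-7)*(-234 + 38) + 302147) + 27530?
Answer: 317329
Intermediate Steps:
r(V) = 3*V*(4 + V) (r(V) = (V + 2*V)*(4 + V) = (3*V)*(4 + V) = 3*V*(4 + V))
(r(-7)*(-234 + 38) + 302147) + 27530 = ((3*(-7)*(4 - 7))*(-234 + 38) + 302147) + 27530 = ((3*(-7)*(-3))*(-196) + 302147) + 27530 = (63*(-196) + 302147) + 27530 = (-12348 + 302147) + 27530 = 289799 + 27530 = 317329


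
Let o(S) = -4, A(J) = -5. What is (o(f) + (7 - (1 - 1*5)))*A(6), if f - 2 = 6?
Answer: -35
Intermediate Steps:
f = 8 (f = 2 + 6 = 8)
(o(f) + (7 - (1 - 1*5)))*A(6) = (-4 + (7 - (1 - 1*5)))*(-5) = (-4 + (7 - (1 - 5)))*(-5) = (-4 + (7 - 1*(-4)))*(-5) = (-4 + (7 + 4))*(-5) = (-4 + 11)*(-5) = 7*(-5) = -35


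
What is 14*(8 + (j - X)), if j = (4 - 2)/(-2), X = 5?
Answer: 28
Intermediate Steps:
j = -1 (j = 2*(-½) = -1)
14*(8 + (j - X)) = 14*(8 + (-1 - 1*5)) = 14*(8 + (-1 - 5)) = 14*(8 - 6) = 14*2 = 28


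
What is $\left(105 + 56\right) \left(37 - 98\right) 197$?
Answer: $-1934737$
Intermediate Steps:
$\left(105 + 56\right) \left(37 - 98\right) 197 = 161 \left(-61\right) 197 = \left(-9821\right) 197 = -1934737$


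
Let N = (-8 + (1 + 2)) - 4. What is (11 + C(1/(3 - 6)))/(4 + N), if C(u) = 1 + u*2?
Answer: -34/15 ≈ -2.2667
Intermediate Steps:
N = -9 (N = (-8 + 3) - 4 = -5 - 4 = -9)
C(u) = 1 + 2*u
(11 + C(1/(3 - 6)))/(4 + N) = (11 + (1 + 2/(3 - 6)))/(4 - 9) = (11 + (1 + 2/(-3)))/(-5) = -(11 + (1 + 2*(-1/3)))/5 = -(11 + (1 - 2/3))/5 = -(11 + 1/3)/5 = -1/5*34/3 = -34/15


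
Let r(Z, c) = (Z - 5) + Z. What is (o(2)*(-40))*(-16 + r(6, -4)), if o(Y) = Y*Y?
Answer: 1440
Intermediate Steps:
o(Y) = Y**2
r(Z, c) = -5 + 2*Z (r(Z, c) = (-5 + Z) + Z = -5 + 2*Z)
(o(2)*(-40))*(-16 + r(6, -4)) = (2**2*(-40))*(-16 + (-5 + 2*6)) = (4*(-40))*(-16 + (-5 + 12)) = -160*(-16 + 7) = -160*(-9) = 1440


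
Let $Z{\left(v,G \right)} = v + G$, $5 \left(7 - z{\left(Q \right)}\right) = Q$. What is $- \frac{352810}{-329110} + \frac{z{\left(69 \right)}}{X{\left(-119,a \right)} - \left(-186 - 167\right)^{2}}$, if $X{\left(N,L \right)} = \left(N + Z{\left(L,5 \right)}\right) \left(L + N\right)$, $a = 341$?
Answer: $\frac{13093016049}{12212449325} \approx 1.0721$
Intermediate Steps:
$z{\left(Q \right)} = 7 - \frac{Q}{5}$
$Z{\left(v,G \right)} = G + v$
$X{\left(N,L \right)} = \left(L + N\right) \left(5 + L + N\right)$ ($X{\left(N,L \right)} = \left(N + \left(5 + L\right)\right) \left(L + N\right) = \left(5 + L + N\right) \left(L + N\right) = \left(L + N\right) \left(5 + L + N\right)$)
$- \frac{352810}{-329110} + \frac{z{\left(69 \right)}}{X{\left(-119,a \right)} - \left(-186 - 167\right)^{2}} = - \frac{352810}{-329110} + \frac{7 - \frac{69}{5}}{\left(\left(-119\right)^{2} + 341 \left(-119\right) + 341 \left(5 + 341\right) - 119 \left(5 + 341\right)\right) - \left(-186 - 167\right)^{2}} = \left(-352810\right) \left(- \frac{1}{329110}\right) + \frac{7 - \frac{69}{5}}{\left(14161 - 40579 + 341 \cdot 346 - 41174\right) - \left(-353\right)^{2}} = \frac{35281}{32911} - \frac{34}{5 \left(\left(14161 - 40579 + 117986 - 41174\right) - 124609\right)} = \frac{35281}{32911} - \frac{34}{5 \left(50394 - 124609\right)} = \frac{35281}{32911} - \frac{34}{5 \left(-74215\right)} = \frac{35281}{32911} - - \frac{34}{371075} = \frac{35281}{32911} + \frac{34}{371075} = \frac{13093016049}{12212449325}$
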